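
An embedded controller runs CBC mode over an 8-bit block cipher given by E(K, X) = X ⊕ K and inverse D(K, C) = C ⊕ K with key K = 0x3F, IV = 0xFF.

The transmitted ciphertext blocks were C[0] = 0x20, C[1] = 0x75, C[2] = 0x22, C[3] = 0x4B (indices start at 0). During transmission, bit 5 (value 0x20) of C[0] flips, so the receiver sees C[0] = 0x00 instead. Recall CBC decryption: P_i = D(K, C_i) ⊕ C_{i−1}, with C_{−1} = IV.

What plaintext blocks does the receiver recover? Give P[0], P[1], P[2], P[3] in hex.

P[0] = 0xC0, P[1] = 0x4A, P[2] = 0x68, P[3] = 0x56

Only C[0] changed, to 0x00. In CBC, a change in C_i garbles P_i and flips the same bit in P_{i+1}. Decrypting the received ciphertext:
P[0]: D(K, 0x00) = 0x3F; 0x3F ⊕ 0xFF = 0xC0.
P[1]: D(K, 0x75) = 0x4A; 0x4A ⊕ 0x00 = 0x4A.
P[2]: D(K, 0x22) = 0x1D; 0x1D ⊕ 0x75 = 0x68.
P[3]: D(K, 0x4B) = 0x74; 0x74 ⊕ 0x22 = 0x56.
Blocks that differ from the original plaintext: P[0], P[1].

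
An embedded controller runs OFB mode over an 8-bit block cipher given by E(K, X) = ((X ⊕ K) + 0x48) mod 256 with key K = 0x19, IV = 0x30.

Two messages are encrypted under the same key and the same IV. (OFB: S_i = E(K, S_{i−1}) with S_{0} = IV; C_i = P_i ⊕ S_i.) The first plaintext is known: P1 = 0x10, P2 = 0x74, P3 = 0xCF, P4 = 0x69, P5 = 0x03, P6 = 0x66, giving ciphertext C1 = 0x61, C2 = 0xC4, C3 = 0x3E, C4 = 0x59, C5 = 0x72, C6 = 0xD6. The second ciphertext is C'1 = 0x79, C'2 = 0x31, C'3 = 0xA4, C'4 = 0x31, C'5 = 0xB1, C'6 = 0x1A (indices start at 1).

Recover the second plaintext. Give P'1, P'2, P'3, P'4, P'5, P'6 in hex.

In OFB with a reused IV, both messages share the same keystream S_i, so C_i ⊕ C'_i = P_i ⊕ P'_i and thus P'_i = P_i ⊕ C_i ⊕ C'_i.
P'1: 0x10 ⊕ 0x61 ⊕ 0x79 = 0x08.
P'2: 0x74 ⊕ 0xC4 ⊕ 0x31 = 0x81.
P'3: 0xCF ⊕ 0x3E ⊕ 0xA4 = 0x55.
P'4: 0x69 ⊕ 0x59 ⊕ 0x31 = 0x01.
P'5: 0x03 ⊕ 0x72 ⊕ 0xB1 = 0xC0.
P'6: 0x66 ⊕ 0xD6 ⊕ 0x1A = 0xAA.

P'1 = 0x08, P'2 = 0x81, P'3 = 0x55, P'4 = 0x01, P'5 = 0xC0, P'6 = 0xAA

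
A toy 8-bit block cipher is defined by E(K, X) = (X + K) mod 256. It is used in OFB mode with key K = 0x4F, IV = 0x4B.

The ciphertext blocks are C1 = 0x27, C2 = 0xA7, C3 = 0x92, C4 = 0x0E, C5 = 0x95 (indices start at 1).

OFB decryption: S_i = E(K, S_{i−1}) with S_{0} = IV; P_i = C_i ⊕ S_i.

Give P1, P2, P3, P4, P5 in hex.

P1: S = E(K, 0x4B) = 0x9A; 0x27 ⊕ 0x9A = 0xBD.
P2: S = E(K, 0x9A) = 0xE9; 0xA7 ⊕ 0xE9 = 0x4E.
P3: S = E(K, 0xE9) = 0x38; 0x92 ⊕ 0x38 = 0xAA.
P4: S = E(K, 0x38) = 0x87; 0x0E ⊕ 0x87 = 0x89.
P5: S = E(K, 0x87) = 0xD6; 0x95 ⊕ 0xD6 = 0x43.

P1 = 0xBD, P2 = 0x4E, P3 = 0xAA, P4 = 0x89, P5 = 0x43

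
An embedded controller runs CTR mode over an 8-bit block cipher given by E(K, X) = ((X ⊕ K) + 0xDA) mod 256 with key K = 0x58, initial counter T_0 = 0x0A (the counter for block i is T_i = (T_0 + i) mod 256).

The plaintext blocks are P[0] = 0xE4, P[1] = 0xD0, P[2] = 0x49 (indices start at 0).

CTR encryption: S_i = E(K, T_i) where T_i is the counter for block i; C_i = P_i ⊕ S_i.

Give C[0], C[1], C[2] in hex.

C[0] = 0xC8, C[1] = 0xFD, C[2] = 0x67

C[0]: T = 0x0A, S = E(K, T) = 0x2C; 0xE4 ⊕ 0x2C = 0xC8.
C[1]: T = 0x0B, S = E(K, T) = 0x2D; 0xD0 ⊕ 0x2D = 0xFD.
C[2]: T = 0x0C, S = E(K, T) = 0x2E; 0x49 ⊕ 0x2E = 0x67.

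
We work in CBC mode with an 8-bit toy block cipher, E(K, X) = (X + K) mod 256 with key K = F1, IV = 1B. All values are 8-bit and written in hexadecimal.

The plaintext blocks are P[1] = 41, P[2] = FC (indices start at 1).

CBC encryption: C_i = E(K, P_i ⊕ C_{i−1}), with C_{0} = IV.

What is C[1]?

C[1]: P[1] ⊕ 1B = 5A; E(K, 5A) = 4B.

C[1] = 4B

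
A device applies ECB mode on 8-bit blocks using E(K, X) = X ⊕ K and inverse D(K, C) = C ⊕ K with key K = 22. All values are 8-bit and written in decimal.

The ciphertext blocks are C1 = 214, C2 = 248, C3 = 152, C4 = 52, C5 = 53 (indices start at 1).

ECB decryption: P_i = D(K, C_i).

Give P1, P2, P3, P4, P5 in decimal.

P1: D(K, 214) = 192.
P2: D(K, 248) = 238.
P3: D(K, 152) = 142.
P4: D(K, 52) = 34.
P5: D(K, 53) = 35.

P1 = 192, P2 = 238, P3 = 142, P4 = 34, P5 = 35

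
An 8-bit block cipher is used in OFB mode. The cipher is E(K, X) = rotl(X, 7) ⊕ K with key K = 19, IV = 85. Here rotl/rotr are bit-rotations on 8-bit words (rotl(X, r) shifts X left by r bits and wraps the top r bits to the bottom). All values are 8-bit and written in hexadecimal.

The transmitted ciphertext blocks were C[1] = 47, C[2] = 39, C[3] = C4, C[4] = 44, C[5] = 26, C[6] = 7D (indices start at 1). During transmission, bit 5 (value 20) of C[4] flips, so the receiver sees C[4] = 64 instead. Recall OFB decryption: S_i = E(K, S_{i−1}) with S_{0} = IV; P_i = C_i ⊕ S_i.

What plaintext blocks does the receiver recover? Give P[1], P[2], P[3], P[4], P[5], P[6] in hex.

Only C[4] changed, to 64. In OFB, a change in C_i flips the same bit in P_i only; the keystream is unaffected. Decrypting the received ciphertext:
P[1]: S = E(K, 85) = DB; 47 ⊕ DB = 9C.
P[2]: S = E(K, DB) = F4; 39 ⊕ F4 = CD.
P[3]: S = E(K, F4) = 63; C4 ⊕ 63 = A7.
P[4]: S = E(K, 63) = A8; 64 ⊕ A8 = CC.
P[5]: S = E(K, A8) = 4D; 26 ⊕ 4D = 6B.
P[6]: S = E(K, 4D) = BF; 7D ⊕ BF = C2.
Blocks that differ from the original plaintext: P[4].

P[1] = 9C, P[2] = CD, P[3] = A7, P[4] = CC, P[5] = 6B, P[6] = C2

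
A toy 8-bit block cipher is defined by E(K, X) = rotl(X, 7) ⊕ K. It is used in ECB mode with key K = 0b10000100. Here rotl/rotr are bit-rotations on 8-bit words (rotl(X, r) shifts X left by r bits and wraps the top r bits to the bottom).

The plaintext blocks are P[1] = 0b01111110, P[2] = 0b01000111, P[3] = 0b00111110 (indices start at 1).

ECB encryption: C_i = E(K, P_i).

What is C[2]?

C[2] = 0b00100111

C[2]: E(K, 0b01000111) = 0b00100111.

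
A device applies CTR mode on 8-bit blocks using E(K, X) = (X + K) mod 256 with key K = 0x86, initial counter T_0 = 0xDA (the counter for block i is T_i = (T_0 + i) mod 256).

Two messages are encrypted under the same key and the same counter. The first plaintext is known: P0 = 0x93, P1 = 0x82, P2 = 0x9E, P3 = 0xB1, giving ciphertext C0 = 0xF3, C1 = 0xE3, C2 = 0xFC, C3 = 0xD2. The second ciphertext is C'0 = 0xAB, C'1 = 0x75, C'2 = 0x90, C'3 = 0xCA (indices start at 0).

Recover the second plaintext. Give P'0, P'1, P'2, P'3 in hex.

In CTR with a reused counter, both messages share the same keystream S_i, so C_i ⊕ C'_i = P_i ⊕ P'_i and thus P'_i = P_i ⊕ C_i ⊕ C'_i.
P'0: 0x93 ⊕ 0xF3 ⊕ 0xAB = 0xCB.
P'1: 0x82 ⊕ 0xE3 ⊕ 0x75 = 0x14.
P'2: 0x9E ⊕ 0xFC ⊕ 0x90 = 0xF2.
P'3: 0xB1 ⊕ 0xD2 ⊕ 0xCA = 0xA9.

P'0 = 0xCB, P'1 = 0x14, P'2 = 0xF2, P'3 = 0xA9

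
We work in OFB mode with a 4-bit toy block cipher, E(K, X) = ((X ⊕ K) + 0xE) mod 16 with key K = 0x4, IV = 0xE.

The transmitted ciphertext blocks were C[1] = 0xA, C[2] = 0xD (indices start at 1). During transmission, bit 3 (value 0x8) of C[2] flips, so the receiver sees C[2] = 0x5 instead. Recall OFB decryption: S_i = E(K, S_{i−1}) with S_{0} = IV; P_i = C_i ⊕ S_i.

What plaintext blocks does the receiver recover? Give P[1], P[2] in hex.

P[1] = 0x2, P[2] = 0xF

Only C[2] changed, to 0x5. In OFB, a change in C_i flips the same bit in P_i only; the keystream is unaffected. Decrypting the received ciphertext:
P[1]: S = E(K, 0xE) = 0x8; 0xA ⊕ 0x8 = 0x2.
P[2]: S = E(K, 0x8) = 0xA; 0x5 ⊕ 0xA = 0xF.
Blocks that differ from the original plaintext: P[2].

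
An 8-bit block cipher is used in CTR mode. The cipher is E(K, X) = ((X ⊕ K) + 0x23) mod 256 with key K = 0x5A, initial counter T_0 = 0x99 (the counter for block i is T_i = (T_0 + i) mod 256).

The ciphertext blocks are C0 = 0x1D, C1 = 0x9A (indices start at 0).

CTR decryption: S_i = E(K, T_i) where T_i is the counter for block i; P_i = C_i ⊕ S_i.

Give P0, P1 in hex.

P0: T = 0x99, S = E(K, T) = 0xE6; 0x1D ⊕ 0xE6 = 0xFB.
P1: T = 0x9A, S = E(K, T) = 0xE3; 0x9A ⊕ 0xE3 = 0x79.

P0 = 0xFB, P1 = 0x79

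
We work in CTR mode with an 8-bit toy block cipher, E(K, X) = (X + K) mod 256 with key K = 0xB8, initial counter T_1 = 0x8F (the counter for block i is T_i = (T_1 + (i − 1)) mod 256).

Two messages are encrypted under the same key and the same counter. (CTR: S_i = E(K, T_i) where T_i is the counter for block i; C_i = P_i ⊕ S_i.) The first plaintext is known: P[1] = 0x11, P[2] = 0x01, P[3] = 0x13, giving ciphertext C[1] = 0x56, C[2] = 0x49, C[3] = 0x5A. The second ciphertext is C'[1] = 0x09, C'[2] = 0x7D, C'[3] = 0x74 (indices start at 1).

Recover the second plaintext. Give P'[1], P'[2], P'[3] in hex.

P'[1] = 0x4E, P'[2] = 0x35, P'[3] = 0x3D

In CTR with a reused counter, both messages share the same keystream S_i, so C_i ⊕ C'_i = P_i ⊕ P'_i and thus P'_i = P_i ⊕ C_i ⊕ C'_i.
P'[1]: 0x11 ⊕ 0x56 ⊕ 0x09 = 0x4E.
P'[2]: 0x01 ⊕ 0x49 ⊕ 0x7D = 0x35.
P'[3]: 0x13 ⊕ 0x5A ⊕ 0x74 = 0x3D.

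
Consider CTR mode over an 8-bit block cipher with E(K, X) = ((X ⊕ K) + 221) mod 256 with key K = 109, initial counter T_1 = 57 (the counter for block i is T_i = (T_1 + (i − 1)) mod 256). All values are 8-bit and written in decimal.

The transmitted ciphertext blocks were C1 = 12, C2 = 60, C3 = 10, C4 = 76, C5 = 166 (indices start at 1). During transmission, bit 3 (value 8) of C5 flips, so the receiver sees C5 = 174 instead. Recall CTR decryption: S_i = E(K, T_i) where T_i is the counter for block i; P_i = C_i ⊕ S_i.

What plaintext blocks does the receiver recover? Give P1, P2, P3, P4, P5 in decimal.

Only C5 changed, to 174. In CTR, a change in C_i flips the same bit in P_i only; the keystream is unaffected. Decrypting the received ciphertext:
P1: T = 57, S = E(K, T) = 49; 12 ⊕ 49 = 61.
P2: T = 58, S = E(K, T) = 52; 60 ⊕ 52 = 8.
P3: T = 59, S = E(K, T) = 51; 10 ⊕ 51 = 57.
P4: T = 60, S = E(K, T) = 46; 76 ⊕ 46 = 98.
P5: T = 61, S = E(K, T) = 45; 174 ⊕ 45 = 131.
Blocks that differ from the original plaintext: P5.

P1 = 61, P2 = 8, P3 = 57, P4 = 98, P5 = 131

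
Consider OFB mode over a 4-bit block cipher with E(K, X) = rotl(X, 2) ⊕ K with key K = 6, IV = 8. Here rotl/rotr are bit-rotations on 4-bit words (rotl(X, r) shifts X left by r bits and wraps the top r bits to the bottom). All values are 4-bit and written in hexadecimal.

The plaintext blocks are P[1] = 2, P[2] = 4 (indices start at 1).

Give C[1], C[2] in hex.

C[1] = 6, C[2] = 3

OFB encryption: S_i = E(K, S_{i−1}) with S_{0} = IV; C_i = P_i ⊕ S_i.
C[1]: S = E(K, 8) = 4; 2 ⊕ 4 = 6.
C[2]: S = E(K, 4) = 7; 4 ⊕ 7 = 3.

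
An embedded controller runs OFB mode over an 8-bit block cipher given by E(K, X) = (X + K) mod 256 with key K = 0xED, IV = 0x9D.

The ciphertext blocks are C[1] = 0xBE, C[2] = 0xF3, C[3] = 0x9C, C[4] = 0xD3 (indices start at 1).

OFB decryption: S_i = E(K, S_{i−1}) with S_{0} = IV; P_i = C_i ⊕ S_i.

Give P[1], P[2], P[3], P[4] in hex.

P[1]: S = E(K, 0x9D) = 0x8A; 0xBE ⊕ 0x8A = 0x34.
P[2]: S = E(K, 0x8A) = 0x77; 0xF3 ⊕ 0x77 = 0x84.
P[3]: S = E(K, 0x77) = 0x64; 0x9C ⊕ 0x64 = 0xF8.
P[4]: S = E(K, 0x64) = 0x51; 0xD3 ⊕ 0x51 = 0x82.

P[1] = 0x34, P[2] = 0x84, P[3] = 0xF8, P[4] = 0x82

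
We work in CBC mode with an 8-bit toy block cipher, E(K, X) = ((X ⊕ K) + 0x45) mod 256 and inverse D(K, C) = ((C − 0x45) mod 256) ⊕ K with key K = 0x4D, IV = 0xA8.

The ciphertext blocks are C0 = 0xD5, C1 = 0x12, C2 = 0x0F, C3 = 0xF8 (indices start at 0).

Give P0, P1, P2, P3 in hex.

P0 = 0x75, P1 = 0x55, P2 = 0x95, P3 = 0xF1

CBC decryption: P_i = D(K, C_i) ⊕ C_{i−1}, with C_{−1} = IV.
P0: D(K, 0xD5) = 0xDD; 0xDD ⊕ 0xA8 = 0x75.
P1: D(K, 0x12) = 0x80; 0x80 ⊕ 0xD5 = 0x55.
P2: D(K, 0x0F) = 0x87; 0x87 ⊕ 0x12 = 0x95.
P3: D(K, 0xF8) = 0xFE; 0xFE ⊕ 0x0F = 0xF1.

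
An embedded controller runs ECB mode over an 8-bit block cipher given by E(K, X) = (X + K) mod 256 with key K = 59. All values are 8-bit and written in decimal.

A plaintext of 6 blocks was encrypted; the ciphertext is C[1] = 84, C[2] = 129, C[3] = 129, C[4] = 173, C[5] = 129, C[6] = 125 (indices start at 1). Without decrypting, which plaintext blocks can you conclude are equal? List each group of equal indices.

P[2] = P[3] = P[5]

ECB encrypts each block independently with the same key, so equal ciphertext blocks imply equal plaintext blocks.
C[2] = C[3] = C[5] = 129, so P[2] = P[3] = P[5].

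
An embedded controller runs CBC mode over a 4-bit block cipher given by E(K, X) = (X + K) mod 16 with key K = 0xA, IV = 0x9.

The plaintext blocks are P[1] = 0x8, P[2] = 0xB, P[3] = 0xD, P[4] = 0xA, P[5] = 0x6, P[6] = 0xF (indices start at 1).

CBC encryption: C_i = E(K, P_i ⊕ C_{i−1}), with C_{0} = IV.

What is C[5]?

C[5] = 0xD

C[1]: P[1] ⊕ 0x9 = 0x1; E(K, 0x1) = 0xB.
C[2]: P[2] ⊕ 0xB = 0x0; E(K, 0x0) = 0xA.
C[3]: P[3] ⊕ 0xA = 0x7; E(K, 0x7) = 0x1.
C[4]: P[4] ⊕ 0x1 = 0xB; E(K, 0xB) = 0x5.
C[5]: P[5] ⊕ 0x5 = 0x3; E(K, 0x3) = 0xD.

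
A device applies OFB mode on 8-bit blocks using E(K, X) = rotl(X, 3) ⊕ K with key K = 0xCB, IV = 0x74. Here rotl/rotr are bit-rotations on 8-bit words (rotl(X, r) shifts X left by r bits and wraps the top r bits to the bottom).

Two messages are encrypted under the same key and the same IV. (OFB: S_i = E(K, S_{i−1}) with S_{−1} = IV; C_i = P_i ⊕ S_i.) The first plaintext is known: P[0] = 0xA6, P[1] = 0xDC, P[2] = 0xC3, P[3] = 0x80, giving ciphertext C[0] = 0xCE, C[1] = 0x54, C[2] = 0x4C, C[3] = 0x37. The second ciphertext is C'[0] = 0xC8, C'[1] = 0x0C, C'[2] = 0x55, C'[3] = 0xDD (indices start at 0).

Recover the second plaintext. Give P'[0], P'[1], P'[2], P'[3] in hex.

P'[0] = 0xA0, P'[1] = 0x84, P'[2] = 0xDA, P'[3] = 0x6A

In OFB with a reused IV, both messages share the same keystream S_i, so C_i ⊕ C'_i = P_i ⊕ P'_i and thus P'_i = P_i ⊕ C_i ⊕ C'_i.
P'[0]: 0xA6 ⊕ 0xCE ⊕ 0xC8 = 0xA0.
P'[1]: 0xDC ⊕ 0x54 ⊕ 0x0C = 0x84.
P'[2]: 0xC3 ⊕ 0x4C ⊕ 0x55 = 0xDA.
P'[3]: 0x80 ⊕ 0x37 ⊕ 0xDD = 0x6A.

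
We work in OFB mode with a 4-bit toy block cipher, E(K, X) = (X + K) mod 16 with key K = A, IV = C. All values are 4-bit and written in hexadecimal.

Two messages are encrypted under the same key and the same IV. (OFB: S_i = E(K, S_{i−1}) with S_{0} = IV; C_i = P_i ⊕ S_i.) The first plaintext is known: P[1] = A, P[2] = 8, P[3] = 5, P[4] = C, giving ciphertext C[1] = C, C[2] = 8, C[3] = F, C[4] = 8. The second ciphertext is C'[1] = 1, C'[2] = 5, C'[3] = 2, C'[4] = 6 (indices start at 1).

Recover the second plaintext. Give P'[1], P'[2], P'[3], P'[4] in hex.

In OFB with a reused IV, both messages share the same keystream S_i, so C_i ⊕ C'_i = P_i ⊕ P'_i and thus P'_i = P_i ⊕ C_i ⊕ C'_i.
P'[1]: A ⊕ C ⊕ 1 = 7.
P'[2]: 8 ⊕ 8 ⊕ 5 = 5.
P'[3]: 5 ⊕ F ⊕ 2 = 8.
P'[4]: C ⊕ 8 ⊕ 6 = 2.

P'[1] = 7, P'[2] = 5, P'[3] = 8, P'[4] = 2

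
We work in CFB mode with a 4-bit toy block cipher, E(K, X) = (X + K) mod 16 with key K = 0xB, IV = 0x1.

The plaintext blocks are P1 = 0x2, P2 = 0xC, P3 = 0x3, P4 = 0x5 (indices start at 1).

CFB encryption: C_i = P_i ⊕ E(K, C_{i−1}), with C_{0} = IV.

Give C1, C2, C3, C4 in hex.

C1: E(K, 0x1) = 0xC; 0x2 ⊕ 0xC = 0xE.
C2: E(K, 0xE) = 0x9; 0xC ⊕ 0x9 = 0x5.
C3: E(K, 0x5) = 0x0; 0x3 ⊕ 0x0 = 0x3.
C4: E(K, 0x3) = 0xE; 0x5 ⊕ 0xE = 0xB.

C1 = 0xE, C2 = 0x5, C3 = 0x3, C4 = 0xB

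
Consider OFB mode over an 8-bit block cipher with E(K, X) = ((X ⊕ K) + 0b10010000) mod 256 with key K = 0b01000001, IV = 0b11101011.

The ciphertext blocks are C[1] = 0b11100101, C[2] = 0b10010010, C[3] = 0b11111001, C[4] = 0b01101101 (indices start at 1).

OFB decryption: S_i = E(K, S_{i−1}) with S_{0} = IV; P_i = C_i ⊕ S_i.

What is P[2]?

P[1]: S = E(K, 0b11101011) = 0b00111010; 0b11100101 ⊕ 0b00111010 = 0b11011111.
P[2]: S = E(K, 0b00111010) = 0b00001011; 0b10010010 ⊕ 0b00001011 = 0b10011001.

P[2] = 0b10011001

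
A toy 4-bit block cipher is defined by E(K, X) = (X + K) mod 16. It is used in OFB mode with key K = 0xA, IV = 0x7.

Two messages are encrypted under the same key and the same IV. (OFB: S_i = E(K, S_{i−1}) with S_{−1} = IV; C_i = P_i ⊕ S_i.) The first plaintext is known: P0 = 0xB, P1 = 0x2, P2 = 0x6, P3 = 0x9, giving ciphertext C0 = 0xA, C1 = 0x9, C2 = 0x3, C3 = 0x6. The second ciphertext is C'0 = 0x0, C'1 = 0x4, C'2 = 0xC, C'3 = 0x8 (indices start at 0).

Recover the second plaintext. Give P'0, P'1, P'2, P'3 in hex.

P'0 = 0x1, P'1 = 0xF, P'2 = 0x9, P'3 = 0x7

In OFB with a reused IV, both messages share the same keystream S_i, so C_i ⊕ C'_i = P_i ⊕ P'_i and thus P'_i = P_i ⊕ C_i ⊕ C'_i.
P'0: 0xB ⊕ 0xA ⊕ 0x0 = 0x1.
P'1: 0x2 ⊕ 0x9 ⊕ 0x4 = 0xF.
P'2: 0x6 ⊕ 0x3 ⊕ 0xC = 0x9.
P'3: 0x9 ⊕ 0x6 ⊕ 0x8 = 0x7.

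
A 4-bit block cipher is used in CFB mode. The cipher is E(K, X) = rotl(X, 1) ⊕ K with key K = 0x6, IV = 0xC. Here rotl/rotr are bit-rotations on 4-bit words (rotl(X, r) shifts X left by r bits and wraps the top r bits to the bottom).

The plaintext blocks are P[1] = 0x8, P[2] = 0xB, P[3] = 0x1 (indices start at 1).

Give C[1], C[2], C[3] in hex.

C[1] = 0x7, C[2] = 0x3, C[3] = 0x1

CFB encryption: C_i = P_i ⊕ E(K, C_{i−1}), with C_{0} = IV.
C[1]: E(K, 0xC) = 0xF; 0x8 ⊕ 0xF = 0x7.
C[2]: E(K, 0x7) = 0x8; 0xB ⊕ 0x8 = 0x3.
C[3]: E(K, 0x3) = 0x0; 0x1 ⊕ 0x0 = 0x1.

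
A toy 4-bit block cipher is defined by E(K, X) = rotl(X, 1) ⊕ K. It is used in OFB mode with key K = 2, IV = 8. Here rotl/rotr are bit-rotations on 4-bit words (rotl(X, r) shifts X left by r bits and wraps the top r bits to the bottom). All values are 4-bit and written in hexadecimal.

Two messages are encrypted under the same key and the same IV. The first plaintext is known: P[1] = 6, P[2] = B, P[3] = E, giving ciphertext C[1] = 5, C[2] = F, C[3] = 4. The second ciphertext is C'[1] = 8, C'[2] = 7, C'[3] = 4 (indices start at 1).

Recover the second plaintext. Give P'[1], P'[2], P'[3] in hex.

P'[1] = B, P'[2] = 3, P'[3] = E

In OFB with a reused IV, both messages share the same keystream S_i, so C_i ⊕ C'_i = P_i ⊕ P'_i and thus P'_i = P_i ⊕ C_i ⊕ C'_i.
P'[1]: 6 ⊕ 5 ⊕ 8 = B.
P'[2]: B ⊕ F ⊕ 7 = 3.
P'[3]: E ⊕ 4 ⊕ 4 = E.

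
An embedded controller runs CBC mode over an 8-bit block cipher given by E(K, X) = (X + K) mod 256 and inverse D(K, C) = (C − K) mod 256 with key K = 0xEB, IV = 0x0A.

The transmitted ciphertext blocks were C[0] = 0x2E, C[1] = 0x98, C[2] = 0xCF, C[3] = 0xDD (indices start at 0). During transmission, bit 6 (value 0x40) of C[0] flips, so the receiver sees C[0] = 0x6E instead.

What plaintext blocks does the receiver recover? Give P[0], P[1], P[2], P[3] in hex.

P[0] = 0x89, P[1] = 0xC3, P[2] = 0x7C, P[3] = 0x3D

CBC decryption: P_i = D(K, C_i) ⊕ C_{i−1}, with C_{−1} = IV.
Only C[0] changed, to 0x6E. In CBC, a change in C_i garbles P_i and flips the same bit in P_{i+1}. Decrypting the received ciphertext:
P[0]: D(K, 0x6E) = 0x83; 0x83 ⊕ 0x0A = 0x89.
P[1]: D(K, 0x98) = 0xAD; 0xAD ⊕ 0x6E = 0xC3.
P[2]: D(K, 0xCF) = 0xE4; 0xE4 ⊕ 0x98 = 0x7C.
P[3]: D(K, 0xDD) = 0xF2; 0xF2 ⊕ 0xCF = 0x3D.
Blocks that differ from the original plaintext: P[0], P[1].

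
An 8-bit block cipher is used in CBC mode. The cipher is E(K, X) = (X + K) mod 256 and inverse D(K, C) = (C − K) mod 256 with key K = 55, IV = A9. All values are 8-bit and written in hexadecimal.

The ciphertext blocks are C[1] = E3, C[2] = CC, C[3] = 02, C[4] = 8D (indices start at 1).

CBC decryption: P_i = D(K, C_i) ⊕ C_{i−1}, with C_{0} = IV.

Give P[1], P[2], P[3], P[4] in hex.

P[1]: D(K, E3) = 8E; 8E ⊕ A9 = 27.
P[2]: D(K, CC) = 77; 77 ⊕ E3 = 94.
P[3]: D(K, 02) = AD; AD ⊕ CC = 61.
P[4]: D(K, 8D) = 38; 38 ⊕ 02 = 3A.

P[1] = 27, P[2] = 94, P[3] = 61, P[4] = 3A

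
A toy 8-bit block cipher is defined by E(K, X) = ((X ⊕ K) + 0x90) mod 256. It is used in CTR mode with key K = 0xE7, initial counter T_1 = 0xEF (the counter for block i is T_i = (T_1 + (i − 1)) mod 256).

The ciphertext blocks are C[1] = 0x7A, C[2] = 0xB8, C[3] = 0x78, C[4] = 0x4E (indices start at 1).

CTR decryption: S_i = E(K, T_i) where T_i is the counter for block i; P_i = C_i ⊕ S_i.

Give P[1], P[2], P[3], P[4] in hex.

P[1] = 0xE2, P[2] = 0x1F, P[3] = 0xDE, P[4] = 0xEB

P[1]: T = 0xEF, S = E(K, T) = 0x98; 0x7A ⊕ 0x98 = 0xE2.
P[2]: T = 0xF0, S = E(K, T) = 0xA7; 0xB8 ⊕ 0xA7 = 0x1F.
P[3]: T = 0xF1, S = E(K, T) = 0xA6; 0x78 ⊕ 0xA6 = 0xDE.
P[4]: T = 0xF2, S = E(K, T) = 0xA5; 0x4E ⊕ 0xA5 = 0xEB.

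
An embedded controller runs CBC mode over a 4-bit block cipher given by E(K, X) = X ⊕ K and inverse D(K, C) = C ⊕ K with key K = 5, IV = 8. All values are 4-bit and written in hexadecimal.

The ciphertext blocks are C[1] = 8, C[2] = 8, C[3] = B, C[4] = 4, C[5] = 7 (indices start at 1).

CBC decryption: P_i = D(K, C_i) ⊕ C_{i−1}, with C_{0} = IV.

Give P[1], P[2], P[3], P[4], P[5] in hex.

P[1]: D(K, 8) = D; D ⊕ 8 = 5.
P[2]: D(K, 8) = D; D ⊕ 8 = 5.
P[3]: D(K, B) = E; E ⊕ 8 = 6.
P[4]: D(K, 4) = 1; 1 ⊕ B = A.
P[5]: D(K, 7) = 2; 2 ⊕ 4 = 6.

P[1] = 5, P[2] = 5, P[3] = 6, P[4] = A, P[5] = 6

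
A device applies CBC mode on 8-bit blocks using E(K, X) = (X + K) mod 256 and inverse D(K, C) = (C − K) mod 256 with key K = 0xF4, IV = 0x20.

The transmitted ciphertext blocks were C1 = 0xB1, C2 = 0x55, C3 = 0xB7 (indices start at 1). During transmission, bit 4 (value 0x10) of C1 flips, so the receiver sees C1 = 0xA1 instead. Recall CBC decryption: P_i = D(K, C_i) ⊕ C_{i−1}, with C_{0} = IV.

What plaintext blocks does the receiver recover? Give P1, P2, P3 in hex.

Only C1 changed, to 0xA1. In CBC, a change in C_i garbles P_i and flips the same bit in P_{i+1}. Decrypting the received ciphertext:
P1: D(K, 0xA1) = 0xAD; 0xAD ⊕ 0x20 = 0x8D.
P2: D(K, 0x55) = 0x61; 0x61 ⊕ 0xA1 = 0xC0.
P3: D(K, 0xB7) = 0xC3; 0xC3 ⊕ 0x55 = 0x96.
Blocks that differ from the original plaintext: P1, P2.

P1 = 0x8D, P2 = 0xC0, P3 = 0x96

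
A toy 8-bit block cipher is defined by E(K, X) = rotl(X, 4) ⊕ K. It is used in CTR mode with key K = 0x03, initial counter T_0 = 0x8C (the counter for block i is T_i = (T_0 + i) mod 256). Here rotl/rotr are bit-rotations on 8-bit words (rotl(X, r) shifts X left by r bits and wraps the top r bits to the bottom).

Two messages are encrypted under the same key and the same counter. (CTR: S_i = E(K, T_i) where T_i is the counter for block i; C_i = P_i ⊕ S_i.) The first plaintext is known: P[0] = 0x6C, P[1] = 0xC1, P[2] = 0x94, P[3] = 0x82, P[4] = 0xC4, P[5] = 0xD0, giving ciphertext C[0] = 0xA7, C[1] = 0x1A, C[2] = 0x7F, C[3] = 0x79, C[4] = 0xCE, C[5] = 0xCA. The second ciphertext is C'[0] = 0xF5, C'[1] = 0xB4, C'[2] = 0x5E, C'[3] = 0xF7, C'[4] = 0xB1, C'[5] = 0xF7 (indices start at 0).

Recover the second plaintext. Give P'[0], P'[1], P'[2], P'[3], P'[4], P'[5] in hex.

In CTR with a reused counter, both messages share the same keystream S_i, so C_i ⊕ C'_i = P_i ⊕ P'_i and thus P'_i = P_i ⊕ C_i ⊕ C'_i.
P'[0]: 0x6C ⊕ 0xA7 ⊕ 0xF5 = 0x3E.
P'[1]: 0xC1 ⊕ 0x1A ⊕ 0xB4 = 0x6F.
P'[2]: 0x94 ⊕ 0x7F ⊕ 0x5E = 0xB5.
P'[3]: 0x82 ⊕ 0x79 ⊕ 0xF7 = 0x0C.
P'[4]: 0xC4 ⊕ 0xCE ⊕ 0xB1 = 0xBB.
P'[5]: 0xD0 ⊕ 0xCA ⊕ 0xF7 = 0xED.

P'[0] = 0x3E, P'[1] = 0x6F, P'[2] = 0xB5, P'[3] = 0x0C, P'[4] = 0xBB, P'[5] = 0xED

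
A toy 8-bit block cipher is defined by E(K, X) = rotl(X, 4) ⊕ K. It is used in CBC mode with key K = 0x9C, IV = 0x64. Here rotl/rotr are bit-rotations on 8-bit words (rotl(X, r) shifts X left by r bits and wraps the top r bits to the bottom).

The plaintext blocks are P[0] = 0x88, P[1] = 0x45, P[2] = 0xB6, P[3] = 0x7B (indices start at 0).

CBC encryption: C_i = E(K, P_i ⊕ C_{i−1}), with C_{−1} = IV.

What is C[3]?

C[0]: P[0] ⊕ 0x64 = 0xEC; E(K, 0xEC) = 0x52.
C[1]: P[1] ⊕ 0x52 = 0x17; E(K, 0x17) = 0xED.
C[2]: P[2] ⊕ 0xED = 0x5B; E(K, 0x5B) = 0x29.
C[3]: P[3] ⊕ 0x29 = 0x52; E(K, 0x52) = 0xB9.

C[3] = 0xB9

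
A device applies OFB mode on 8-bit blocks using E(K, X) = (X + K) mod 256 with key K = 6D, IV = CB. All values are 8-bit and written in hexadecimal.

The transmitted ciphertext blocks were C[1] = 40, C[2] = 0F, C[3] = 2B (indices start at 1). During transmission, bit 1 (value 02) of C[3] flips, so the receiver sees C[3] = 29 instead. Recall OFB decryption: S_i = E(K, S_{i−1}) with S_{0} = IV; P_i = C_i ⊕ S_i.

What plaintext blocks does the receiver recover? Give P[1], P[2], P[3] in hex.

Only C[3] changed, to 29. In OFB, a change in C_i flips the same bit in P_i only; the keystream is unaffected. Decrypting the received ciphertext:
P[1]: S = E(K, CB) = 38; 40 ⊕ 38 = 78.
P[2]: S = E(K, 38) = A5; 0F ⊕ A5 = AA.
P[3]: S = E(K, A5) = 12; 29 ⊕ 12 = 3B.
Blocks that differ from the original plaintext: P[3].

P[1] = 78, P[2] = AA, P[3] = 3B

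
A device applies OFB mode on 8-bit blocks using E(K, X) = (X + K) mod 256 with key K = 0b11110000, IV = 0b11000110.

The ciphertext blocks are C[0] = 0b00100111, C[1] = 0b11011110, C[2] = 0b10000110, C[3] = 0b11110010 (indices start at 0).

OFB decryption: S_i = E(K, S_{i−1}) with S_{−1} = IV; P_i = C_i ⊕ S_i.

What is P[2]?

P[2] = 0b00010000

P[0]: S = E(K, 0b11000110) = 0b10110110; 0b00100111 ⊕ 0b10110110 = 0b10010001.
P[1]: S = E(K, 0b10110110) = 0b10100110; 0b11011110 ⊕ 0b10100110 = 0b01111000.
P[2]: S = E(K, 0b10100110) = 0b10010110; 0b10000110 ⊕ 0b10010110 = 0b00010000.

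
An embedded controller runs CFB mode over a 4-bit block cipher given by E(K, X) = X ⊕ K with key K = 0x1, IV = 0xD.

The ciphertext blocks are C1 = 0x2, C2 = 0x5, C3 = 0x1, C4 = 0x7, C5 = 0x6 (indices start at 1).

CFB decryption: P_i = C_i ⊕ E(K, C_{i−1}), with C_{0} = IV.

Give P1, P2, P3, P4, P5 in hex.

P1: E(K, 0xD) = 0xC; 0x2 ⊕ 0xC = 0xE.
P2: E(K, 0x2) = 0x3; 0x5 ⊕ 0x3 = 0x6.
P3: E(K, 0x5) = 0x4; 0x1 ⊕ 0x4 = 0x5.
P4: E(K, 0x1) = 0x0; 0x7 ⊕ 0x0 = 0x7.
P5: E(K, 0x7) = 0x6; 0x6 ⊕ 0x6 = 0x0.

P1 = 0xE, P2 = 0x6, P3 = 0x5, P4 = 0x7, P5 = 0x0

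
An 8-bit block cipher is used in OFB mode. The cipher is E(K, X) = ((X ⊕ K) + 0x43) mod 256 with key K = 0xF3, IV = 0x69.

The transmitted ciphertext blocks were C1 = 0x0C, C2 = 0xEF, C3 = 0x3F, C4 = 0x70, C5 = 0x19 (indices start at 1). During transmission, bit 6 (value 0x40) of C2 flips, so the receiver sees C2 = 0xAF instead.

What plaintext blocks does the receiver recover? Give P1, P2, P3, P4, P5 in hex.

P1 = 0xD1, P2 = 0xDE, P3 = 0xFA, P4 = 0x09, P5 = 0xD4

OFB decryption: S_i = E(K, S_{i−1}) with S_{0} = IV; P_i = C_i ⊕ S_i.
Only C2 changed, to 0xAF. In OFB, a change in C_i flips the same bit in P_i only; the keystream is unaffected. Decrypting the received ciphertext:
P1: S = E(K, 0x69) = 0xDD; 0x0C ⊕ 0xDD = 0xD1.
P2: S = E(K, 0xDD) = 0x71; 0xAF ⊕ 0x71 = 0xDE.
P3: S = E(K, 0x71) = 0xC5; 0x3F ⊕ 0xC5 = 0xFA.
P4: S = E(K, 0xC5) = 0x79; 0x70 ⊕ 0x79 = 0x09.
P5: S = E(K, 0x79) = 0xCD; 0x19 ⊕ 0xCD = 0xD4.
Blocks that differ from the original plaintext: P2.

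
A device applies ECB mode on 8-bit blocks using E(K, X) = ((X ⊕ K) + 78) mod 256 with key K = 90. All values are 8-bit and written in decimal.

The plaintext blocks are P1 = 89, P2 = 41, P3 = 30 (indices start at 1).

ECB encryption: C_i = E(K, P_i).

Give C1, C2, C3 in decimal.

C1 = 81, C2 = 193, C3 = 146

C1: E(K, 89) = 81.
C2: E(K, 41) = 193.
C3: E(K, 30) = 146.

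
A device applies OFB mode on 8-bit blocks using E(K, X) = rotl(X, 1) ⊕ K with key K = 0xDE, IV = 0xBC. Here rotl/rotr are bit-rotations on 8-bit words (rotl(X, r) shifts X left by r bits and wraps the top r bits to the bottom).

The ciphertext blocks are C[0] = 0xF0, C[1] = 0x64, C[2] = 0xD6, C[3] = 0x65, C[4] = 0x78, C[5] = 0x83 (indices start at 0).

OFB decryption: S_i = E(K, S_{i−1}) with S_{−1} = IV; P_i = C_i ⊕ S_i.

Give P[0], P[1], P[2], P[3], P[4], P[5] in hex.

P[0] = 0x57, P[1] = 0xF5, P[2] = 0x2B, P[3] = 0x40, P[4] = 0xEC, P[5] = 0x74

P[0]: S = E(K, 0xBC) = 0xA7; 0xF0 ⊕ 0xA7 = 0x57.
P[1]: S = E(K, 0xA7) = 0x91; 0x64 ⊕ 0x91 = 0xF5.
P[2]: S = E(K, 0x91) = 0xFD; 0xD6 ⊕ 0xFD = 0x2B.
P[3]: S = E(K, 0xFD) = 0x25; 0x65 ⊕ 0x25 = 0x40.
P[4]: S = E(K, 0x25) = 0x94; 0x78 ⊕ 0x94 = 0xEC.
P[5]: S = E(K, 0x94) = 0xF7; 0x83 ⊕ 0xF7 = 0x74.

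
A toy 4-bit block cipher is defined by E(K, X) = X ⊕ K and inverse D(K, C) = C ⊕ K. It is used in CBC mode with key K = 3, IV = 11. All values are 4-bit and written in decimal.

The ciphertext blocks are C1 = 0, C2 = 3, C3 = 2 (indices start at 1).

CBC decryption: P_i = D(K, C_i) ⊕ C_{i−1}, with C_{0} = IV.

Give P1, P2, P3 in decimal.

P1: D(K, 0) = 3; 3 ⊕ 11 = 8.
P2: D(K, 3) = 0; 0 ⊕ 0 = 0.
P3: D(K, 2) = 1; 1 ⊕ 3 = 2.

P1 = 8, P2 = 0, P3 = 2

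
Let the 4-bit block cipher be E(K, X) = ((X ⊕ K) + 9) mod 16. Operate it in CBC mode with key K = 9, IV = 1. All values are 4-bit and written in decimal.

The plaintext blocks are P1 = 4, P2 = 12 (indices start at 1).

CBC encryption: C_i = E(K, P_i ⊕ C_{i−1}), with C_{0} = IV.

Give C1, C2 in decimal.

C1: P1 ⊕ 1 = 5; E(K, 5) = 5.
C2: P2 ⊕ 5 = 9; E(K, 9) = 9.

C1 = 5, C2 = 9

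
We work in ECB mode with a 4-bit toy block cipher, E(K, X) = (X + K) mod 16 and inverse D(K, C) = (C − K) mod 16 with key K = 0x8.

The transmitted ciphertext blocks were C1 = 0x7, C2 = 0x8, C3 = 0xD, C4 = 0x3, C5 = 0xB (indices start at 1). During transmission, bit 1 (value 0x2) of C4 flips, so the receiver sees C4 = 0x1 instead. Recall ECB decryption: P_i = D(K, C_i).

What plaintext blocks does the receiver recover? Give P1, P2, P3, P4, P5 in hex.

Only C4 changed, to 0x1. In ECB, a change in C_i affects only P_i. Decrypting the received ciphertext:
P1: D(K, 0x7) = 0xF.
P2: D(K, 0x8) = 0x0.
P3: D(K, 0xD) = 0x5.
P4: D(K, 0x1) = 0x9.
P5: D(K, 0xB) = 0x3.
Blocks that differ from the original plaintext: P4.

P1 = 0xF, P2 = 0x0, P3 = 0x5, P4 = 0x9, P5 = 0x3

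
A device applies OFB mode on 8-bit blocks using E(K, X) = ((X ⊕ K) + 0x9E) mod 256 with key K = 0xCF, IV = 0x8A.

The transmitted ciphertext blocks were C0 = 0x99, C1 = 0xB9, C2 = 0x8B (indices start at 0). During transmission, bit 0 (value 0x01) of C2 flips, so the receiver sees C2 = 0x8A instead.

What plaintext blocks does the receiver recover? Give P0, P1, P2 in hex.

P0 = 0x7A, P1 = 0x73, P2 = 0x29

OFB decryption: S_i = E(K, S_{i−1}) with S_{−1} = IV; P_i = C_i ⊕ S_i.
Only C2 changed, to 0x8A. In OFB, a change in C_i flips the same bit in P_i only; the keystream is unaffected. Decrypting the received ciphertext:
P0: S = E(K, 0x8A) = 0xE3; 0x99 ⊕ 0xE3 = 0x7A.
P1: S = E(K, 0xE3) = 0xCA; 0xB9 ⊕ 0xCA = 0x73.
P2: S = E(K, 0xCA) = 0xA3; 0x8A ⊕ 0xA3 = 0x29.
Blocks that differ from the original plaintext: P2.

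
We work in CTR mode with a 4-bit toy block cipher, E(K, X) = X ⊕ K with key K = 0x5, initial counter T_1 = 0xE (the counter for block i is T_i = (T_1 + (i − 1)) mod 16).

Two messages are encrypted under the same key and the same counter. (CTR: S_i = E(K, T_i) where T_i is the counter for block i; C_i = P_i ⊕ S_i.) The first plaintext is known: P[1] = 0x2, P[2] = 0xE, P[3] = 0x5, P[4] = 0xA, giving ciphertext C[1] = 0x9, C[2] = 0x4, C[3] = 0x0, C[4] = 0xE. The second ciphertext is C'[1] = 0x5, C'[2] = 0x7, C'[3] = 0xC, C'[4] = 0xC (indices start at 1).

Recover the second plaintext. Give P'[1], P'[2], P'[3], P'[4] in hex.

In CTR with a reused counter, both messages share the same keystream S_i, so C_i ⊕ C'_i = P_i ⊕ P'_i and thus P'_i = P_i ⊕ C_i ⊕ C'_i.
P'[1]: 0x2 ⊕ 0x9 ⊕ 0x5 = 0xE.
P'[2]: 0xE ⊕ 0x4 ⊕ 0x7 = 0xD.
P'[3]: 0x5 ⊕ 0x0 ⊕ 0xC = 0x9.
P'[4]: 0xA ⊕ 0xE ⊕ 0xC = 0x8.

P'[1] = 0xE, P'[2] = 0xD, P'[3] = 0x9, P'[4] = 0x8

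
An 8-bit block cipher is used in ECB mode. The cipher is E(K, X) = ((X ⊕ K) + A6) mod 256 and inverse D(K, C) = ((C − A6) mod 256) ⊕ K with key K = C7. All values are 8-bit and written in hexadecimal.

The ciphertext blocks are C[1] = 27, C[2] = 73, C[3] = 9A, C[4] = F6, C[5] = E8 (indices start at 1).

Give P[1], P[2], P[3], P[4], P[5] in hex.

ECB decryption: P_i = D(K, C_i).
P[1]: D(K, 27) = 46.
P[2]: D(K, 73) = 0A.
P[3]: D(K, 9A) = 33.
P[4]: D(K, F6) = 97.
P[5]: D(K, E8) = 85.

P[1] = 46, P[2] = 0A, P[3] = 33, P[4] = 97, P[5] = 85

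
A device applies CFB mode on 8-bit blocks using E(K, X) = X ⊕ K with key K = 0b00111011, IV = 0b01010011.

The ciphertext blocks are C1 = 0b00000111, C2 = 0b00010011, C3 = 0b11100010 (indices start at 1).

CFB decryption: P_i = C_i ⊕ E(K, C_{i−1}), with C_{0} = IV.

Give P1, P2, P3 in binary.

P1: E(K, 0b01010011) = 0b01101000; 0b00000111 ⊕ 0b01101000 = 0b01101111.
P2: E(K, 0b00000111) = 0b00111100; 0b00010011 ⊕ 0b00111100 = 0b00101111.
P3: E(K, 0b00010011) = 0b00101000; 0b11100010 ⊕ 0b00101000 = 0b11001010.

P1 = 0b01101111, P2 = 0b00101111, P3 = 0b11001010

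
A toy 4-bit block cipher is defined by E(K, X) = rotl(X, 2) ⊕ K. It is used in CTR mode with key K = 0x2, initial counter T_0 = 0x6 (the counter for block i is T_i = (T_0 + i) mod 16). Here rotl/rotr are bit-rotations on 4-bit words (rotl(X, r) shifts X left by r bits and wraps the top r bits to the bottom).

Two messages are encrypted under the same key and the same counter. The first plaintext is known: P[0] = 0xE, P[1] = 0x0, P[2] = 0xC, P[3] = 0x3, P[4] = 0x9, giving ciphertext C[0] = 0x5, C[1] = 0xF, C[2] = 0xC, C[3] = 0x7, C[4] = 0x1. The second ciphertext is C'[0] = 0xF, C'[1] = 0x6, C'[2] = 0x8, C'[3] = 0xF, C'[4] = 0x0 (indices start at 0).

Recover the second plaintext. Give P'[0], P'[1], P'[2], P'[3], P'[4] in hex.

P'[0] = 0x4, P'[1] = 0x9, P'[2] = 0x8, P'[3] = 0xB, P'[4] = 0x8

In CTR with a reused counter, both messages share the same keystream S_i, so C_i ⊕ C'_i = P_i ⊕ P'_i and thus P'_i = P_i ⊕ C_i ⊕ C'_i.
P'[0]: 0xE ⊕ 0x5 ⊕ 0xF = 0x4.
P'[1]: 0x0 ⊕ 0xF ⊕ 0x6 = 0x9.
P'[2]: 0xC ⊕ 0xC ⊕ 0x8 = 0x8.
P'[3]: 0x3 ⊕ 0x7 ⊕ 0xF = 0xB.
P'[4]: 0x9 ⊕ 0x1 ⊕ 0x0 = 0x8.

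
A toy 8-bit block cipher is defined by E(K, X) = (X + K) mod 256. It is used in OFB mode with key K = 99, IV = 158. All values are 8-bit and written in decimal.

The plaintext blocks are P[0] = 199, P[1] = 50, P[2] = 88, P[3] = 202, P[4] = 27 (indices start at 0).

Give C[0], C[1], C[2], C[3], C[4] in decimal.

C[0] = 198, C[1] = 86, C[2] = 159, C[3] = 224, C[4] = 150

OFB encryption: S_i = E(K, S_{i−1}) with S_{−1} = IV; C_i = P_i ⊕ S_i.
C[0]: S = E(K, 158) = 1; 199 ⊕ 1 = 198.
C[1]: S = E(K, 1) = 100; 50 ⊕ 100 = 86.
C[2]: S = E(K, 100) = 199; 88 ⊕ 199 = 159.
C[3]: S = E(K, 199) = 42; 202 ⊕ 42 = 224.
C[4]: S = E(K, 42) = 141; 27 ⊕ 141 = 150.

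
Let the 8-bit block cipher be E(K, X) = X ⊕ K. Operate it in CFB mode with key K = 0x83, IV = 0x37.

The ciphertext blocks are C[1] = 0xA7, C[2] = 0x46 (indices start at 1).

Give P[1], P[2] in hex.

P[1] = 0x13, P[2] = 0x62

CFB decryption: P_i = C_i ⊕ E(K, C_{i−1}), with C_{0} = IV.
P[1]: E(K, 0x37) = 0xB4; 0xA7 ⊕ 0xB4 = 0x13.
P[2]: E(K, 0xA7) = 0x24; 0x46 ⊕ 0x24 = 0x62.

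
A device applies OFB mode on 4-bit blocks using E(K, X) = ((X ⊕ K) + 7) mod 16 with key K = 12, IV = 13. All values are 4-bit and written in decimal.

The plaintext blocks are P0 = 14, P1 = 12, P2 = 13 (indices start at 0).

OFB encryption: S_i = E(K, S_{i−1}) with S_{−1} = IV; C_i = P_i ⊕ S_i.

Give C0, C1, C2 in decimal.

C0: S = E(K, 13) = 8; 14 ⊕ 8 = 6.
C1: S = E(K, 8) = 11; 12 ⊕ 11 = 7.
C2: S = E(K, 11) = 14; 13 ⊕ 14 = 3.

C0 = 6, C1 = 7, C2 = 3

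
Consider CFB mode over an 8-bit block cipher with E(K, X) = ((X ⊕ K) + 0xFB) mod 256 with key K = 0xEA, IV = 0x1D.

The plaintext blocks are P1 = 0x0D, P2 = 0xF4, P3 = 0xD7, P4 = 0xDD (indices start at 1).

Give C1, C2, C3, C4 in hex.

C1 = 0xFF, C2 = 0xE4, C3 = 0xDE, C4 = 0xF2

CFB encryption: C_i = P_i ⊕ E(K, C_{i−1}), with C_{0} = IV.
C1: E(K, 0x1D) = 0xF2; 0x0D ⊕ 0xF2 = 0xFF.
C2: E(K, 0xFF) = 0x10; 0xF4 ⊕ 0x10 = 0xE4.
C3: E(K, 0xE4) = 0x09; 0xD7 ⊕ 0x09 = 0xDE.
C4: E(K, 0xDE) = 0x2F; 0xDD ⊕ 0x2F = 0xF2.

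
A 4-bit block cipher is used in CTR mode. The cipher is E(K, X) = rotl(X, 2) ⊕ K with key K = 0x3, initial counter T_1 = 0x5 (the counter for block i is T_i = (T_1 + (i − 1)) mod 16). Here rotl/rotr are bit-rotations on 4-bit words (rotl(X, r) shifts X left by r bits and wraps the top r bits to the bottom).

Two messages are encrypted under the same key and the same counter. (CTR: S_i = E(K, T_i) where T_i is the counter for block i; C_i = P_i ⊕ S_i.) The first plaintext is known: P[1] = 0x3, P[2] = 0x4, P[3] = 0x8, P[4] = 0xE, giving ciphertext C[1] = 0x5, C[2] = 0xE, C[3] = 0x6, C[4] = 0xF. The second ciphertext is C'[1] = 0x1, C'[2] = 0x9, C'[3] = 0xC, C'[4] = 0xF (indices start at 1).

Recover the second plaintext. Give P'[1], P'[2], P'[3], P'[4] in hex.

P'[1] = 0x7, P'[2] = 0x3, P'[3] = 0x2, P'[4] = 0xE

In CTR with a reused counter, both messages share the same keystream S_i, so C_i ⊕ C'_i = P_i ⊕ P'_i and thus P'_i = P_i ⊕ C_i ⊕ C'_i.
P'[1]: 0x3 ⊕ 0x5 ⊕ 0x1 = 0x7.
P'[2]: 0x4 ⊕ 0xE ⊕ 0x9 = 0x3.
P'[3]: 0x8 ⊕ 0x6 ⊕ 0xC = 0x2.
P'[4]: 0xE ⊕ 0xF ⊕ 0xF = 0xE.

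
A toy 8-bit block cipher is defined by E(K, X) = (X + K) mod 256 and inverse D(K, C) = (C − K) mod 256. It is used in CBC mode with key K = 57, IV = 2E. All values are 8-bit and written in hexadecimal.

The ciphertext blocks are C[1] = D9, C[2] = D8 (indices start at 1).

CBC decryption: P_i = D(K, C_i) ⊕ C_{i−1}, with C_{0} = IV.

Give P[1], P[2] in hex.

P[1] = AC, P[2] = 58

P[1]: D(K, D9) = 82; 82 ⊕ 2E = AC.
P[2]: D(K, D8) = 81; 81 ⊕ D9 = 58.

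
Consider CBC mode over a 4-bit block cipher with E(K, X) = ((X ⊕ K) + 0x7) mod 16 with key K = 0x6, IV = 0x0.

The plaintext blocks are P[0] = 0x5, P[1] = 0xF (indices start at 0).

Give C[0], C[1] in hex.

CBC encryption: C_i = E(K, P_i ⊕ C_{i−1}), with C_{−1} = IV.
C[0]: P[0] ⊕ 0x0 = 0x5; E(K, 0x5) = 0xA.
C[1]: P[1] ⊕ 0xA = 0x5; E(K, 0x5) = 0xA.

C[0] = 0xA, C[1] = 0xA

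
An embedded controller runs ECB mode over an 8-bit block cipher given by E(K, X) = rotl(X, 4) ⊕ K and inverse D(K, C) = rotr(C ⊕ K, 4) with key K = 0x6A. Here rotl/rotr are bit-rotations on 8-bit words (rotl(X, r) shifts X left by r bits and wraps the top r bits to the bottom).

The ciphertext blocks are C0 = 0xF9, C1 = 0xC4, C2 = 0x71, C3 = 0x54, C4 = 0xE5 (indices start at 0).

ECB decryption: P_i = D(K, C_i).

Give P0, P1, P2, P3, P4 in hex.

P0: D(K, 0xF9) = 0x39.
P1: D(K, 0xC4) = 0xEA.
P2: D(K, 0x71) = 0xB1.
P3: D(K, 0x54) = 0xE3.
P4: D(K, 0xE5) = 0xF8.

P0 = 0x39, P1 = 0xEA, P2 = 0xB1, P3 = 0xE3, P4 = 0xF8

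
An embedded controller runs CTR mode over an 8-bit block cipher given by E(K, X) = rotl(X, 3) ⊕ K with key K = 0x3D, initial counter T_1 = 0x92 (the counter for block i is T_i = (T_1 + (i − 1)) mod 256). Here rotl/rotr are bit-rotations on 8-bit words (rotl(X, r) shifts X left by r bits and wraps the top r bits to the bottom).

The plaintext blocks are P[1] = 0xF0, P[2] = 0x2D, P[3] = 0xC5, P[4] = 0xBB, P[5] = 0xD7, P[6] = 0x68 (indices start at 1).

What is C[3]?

C[3] = 0x5C

CTR encryption: S_i = E(K, T_i) where T_i is the counter for block i; C_i = P_i ⊕ S_i.
C[1]: T = 0x92, S = E(K, T) = 0xA9; 0xF0 ⊕ 0xA9 = 0x59.
C[2]: T = 0x93, S = E(K, T) = 0xA1; 0x2D ⊕ 0xA1 = 0x8C.
C[3]: T = 0x94, S = E(K, T) = 0x99; 0xC5 ⊕ 0x99 = 0x5C.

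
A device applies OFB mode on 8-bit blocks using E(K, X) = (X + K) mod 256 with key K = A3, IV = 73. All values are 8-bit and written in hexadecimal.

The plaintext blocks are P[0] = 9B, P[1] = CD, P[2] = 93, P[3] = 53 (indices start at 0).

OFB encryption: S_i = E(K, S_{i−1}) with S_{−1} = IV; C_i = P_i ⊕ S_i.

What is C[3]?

C[0]: S = E(K, 73) = 16; 9B ⊕ 16 = 8D.
C[1]: S = E(K, 16) = B9; CD ⊕ B9 = 74.
C[2]: S = E(K, B9) = 5C; 93 ⊕ 5C = CF.
C[3]: S = E(K, 5C) = FF; 53 ⊕ FF = AC.

C[3] = AC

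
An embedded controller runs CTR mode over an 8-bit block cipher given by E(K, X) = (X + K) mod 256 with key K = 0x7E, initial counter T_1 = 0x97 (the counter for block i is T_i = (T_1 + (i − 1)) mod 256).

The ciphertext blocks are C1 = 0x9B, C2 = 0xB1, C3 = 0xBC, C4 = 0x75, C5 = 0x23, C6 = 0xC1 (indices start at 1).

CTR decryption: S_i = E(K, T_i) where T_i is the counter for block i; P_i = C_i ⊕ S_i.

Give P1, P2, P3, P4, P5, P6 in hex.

P1 = 0x8E, P2 = 0xA7, P3 = 0xAB, P4 = 0x6D, P5 = 0x3A, P6 = 0xDB

P1: T = 0x97, S = E(K, T) = 0x15; 0x9B ⊕ 0x15 = 0x8E.
P2: T = 0x98, S = E(K, T) = 0x16; 0xB1 ⊕ 0x16 = 0xA7.
P3: T = 0x99, S = E(K, T) = 0x17; 0xBC ⊕ 0x17 = 0xAB.
P4: T = 0x9A, S = E(K, T) = 0x18; 0x75 ⊕ 0x18 = 0x6D.
P5: T = 0x9B, S = E(K, T) = 0x19; 0x23 ⊕ 0x19 = 0x3A.
P6: T = 0x9C, S = E(K, T) = 0x1A; 0xC1 ⊕ 0x1A = 0xDB.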